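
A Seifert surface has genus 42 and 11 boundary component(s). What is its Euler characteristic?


chi = 2 - 2g - b
= 2 - 2*42 - 11
= 2 - 84 - 11 = -93

-93


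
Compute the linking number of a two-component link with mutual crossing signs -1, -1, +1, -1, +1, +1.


Step 1: Count positive crossings: 3
Step 2: Count negative crossings: 3
Step 3: Sum of signs = 3 - 3 = 0
Step 4: Linking number = sum/2 = 0/2 = 0

0


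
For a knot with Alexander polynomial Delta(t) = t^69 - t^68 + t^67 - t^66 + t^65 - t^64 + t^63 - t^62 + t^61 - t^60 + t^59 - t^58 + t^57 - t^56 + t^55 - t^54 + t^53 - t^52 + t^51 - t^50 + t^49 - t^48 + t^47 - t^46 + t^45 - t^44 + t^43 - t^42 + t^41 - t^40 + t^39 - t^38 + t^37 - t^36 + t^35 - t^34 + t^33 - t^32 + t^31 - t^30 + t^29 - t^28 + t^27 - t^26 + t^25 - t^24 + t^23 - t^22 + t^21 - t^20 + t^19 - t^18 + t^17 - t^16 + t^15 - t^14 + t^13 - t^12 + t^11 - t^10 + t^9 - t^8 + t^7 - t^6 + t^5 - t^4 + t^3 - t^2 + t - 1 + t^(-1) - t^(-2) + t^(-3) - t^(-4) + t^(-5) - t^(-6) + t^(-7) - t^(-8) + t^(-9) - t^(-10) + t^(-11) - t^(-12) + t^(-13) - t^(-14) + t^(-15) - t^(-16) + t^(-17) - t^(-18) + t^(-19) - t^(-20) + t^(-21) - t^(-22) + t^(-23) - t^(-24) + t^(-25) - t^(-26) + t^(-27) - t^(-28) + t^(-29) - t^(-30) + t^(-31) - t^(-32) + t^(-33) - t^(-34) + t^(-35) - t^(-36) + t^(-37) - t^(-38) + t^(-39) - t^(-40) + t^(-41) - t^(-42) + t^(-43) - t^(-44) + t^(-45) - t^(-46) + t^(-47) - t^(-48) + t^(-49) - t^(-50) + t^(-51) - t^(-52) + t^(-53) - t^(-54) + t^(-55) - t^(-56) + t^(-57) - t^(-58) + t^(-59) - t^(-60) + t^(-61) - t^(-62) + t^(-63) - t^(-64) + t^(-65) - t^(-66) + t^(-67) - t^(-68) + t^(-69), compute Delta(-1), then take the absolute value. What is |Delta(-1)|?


Step 1: The polynomial has 139 terms with alternating signs, exponents from 69 down to -69.
Step 2: Substitute t = -1. The i-th term has coefficient (-1)^i and exponent (m-i),
  so its value is (-1)^i * (-1)^(m-i) = (-1)^m = -1 for every i.
Step 3: All 139 terms equal -1, so Delta(-1) = 139 * (-1) = -139
Step 4: |Delta(-1)| = 139

139


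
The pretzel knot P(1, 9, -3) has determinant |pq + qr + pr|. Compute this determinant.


Step 1: Compute pq + qr + pr.
pq = 1*9 = 9
qr = 9*(-3) = -27
pr = 1*(-3) = -3
pq + qr + pr = 9 + (-27) + (-3) = -21
Step 2: Take absolute value.
det(P(1,9,-3)) = |-21| = 21

21


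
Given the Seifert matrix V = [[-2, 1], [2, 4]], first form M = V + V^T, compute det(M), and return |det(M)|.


Step 1: Form V + V^T where V = [[-2, 1], [2, 4]]
  V^T = [[-2, 2], [1, 4]]
  V + V^T = [[-4, 3], [3, 8]]
Step 2: det(V + V^T) = (-4)*8 - 3*3
  = -32 - 9 = -41
Step 3: Knot determinant = |det(V + V^T)| = |-41| = 41

41


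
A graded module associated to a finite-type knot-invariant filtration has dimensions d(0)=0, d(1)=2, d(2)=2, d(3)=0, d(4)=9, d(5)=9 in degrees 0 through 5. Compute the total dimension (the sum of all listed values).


Total dimension = d(0) + d(1) + ... + d(5)
= 0 + 2 + 2 + 0 + 9 + 9
= 22

22


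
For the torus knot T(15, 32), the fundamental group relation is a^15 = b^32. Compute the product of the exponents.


The relation is a^15 = b^32.
Product of exponents = 15 * 32
= 480

480


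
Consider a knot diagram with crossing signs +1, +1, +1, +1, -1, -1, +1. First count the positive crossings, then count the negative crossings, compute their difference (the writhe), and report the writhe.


Step 1: Count positive crossings (+1).
Positive crossings: 5
Step 2: Count negative crossings (-1).
Negative crossings: 2
Step 3: Writhe = (positive) - (negative)
w = 5 - 2 = 3
Step 4: |w| = 3, and w is positive

3


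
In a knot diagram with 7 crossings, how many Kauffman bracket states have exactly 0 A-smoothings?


We choose which 0 of 7 crossings get A-smoothings.
C(7, 0) = 7! / (0! * 7!)
= 1

1


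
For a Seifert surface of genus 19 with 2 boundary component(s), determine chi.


chi = 2 - 2g - b
= 2 - 2*19 - 2
= 2 - 38 - 2 = -38

-38


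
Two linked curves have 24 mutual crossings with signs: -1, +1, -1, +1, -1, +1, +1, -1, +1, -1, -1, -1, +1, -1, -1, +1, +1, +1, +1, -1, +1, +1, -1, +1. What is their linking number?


Step 1: Count positive crossings: 13
Step 2: Count negative crossings: 11
Step 3: Sum of signs = 13 - 11 = 2
Step 4: Linking number = sum/2 = 2/2 = 1

1


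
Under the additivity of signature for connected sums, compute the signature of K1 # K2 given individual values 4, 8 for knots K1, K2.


The signature is additive under connected sum.
signature(K1 # K2) = (4) + (8)
= 12

12


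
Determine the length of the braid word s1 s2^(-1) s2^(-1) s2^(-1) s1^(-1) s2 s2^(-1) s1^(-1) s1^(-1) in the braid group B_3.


The word length counts the number of generators (including inverses).
Listing each generator: s1, s2^(-1), s2^(-1), s2^(-1), s1^(-1), s2, s2^(-1), s1^(-1), s1^(-1)
There are 9 generators in this braid word.

9


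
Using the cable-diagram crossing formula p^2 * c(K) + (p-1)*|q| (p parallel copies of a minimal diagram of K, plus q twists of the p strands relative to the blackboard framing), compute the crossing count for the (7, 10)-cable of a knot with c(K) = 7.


Step 1: Each of the c(K) crossings of the companion diagram becomes p*p = p^2 crossings among the p parallel strands, and each of the |q| twists s_1 s_2 ... s_(p-1) adds (p-1) crossings.
  Crossings = p^2 * c(K) + (p-1)*|q|
Step 2: = 7^2 * 7 + (7-1)*10
Step 3: = 49*7 + 6*10
Step 4: = 343 + 60 = 403

403


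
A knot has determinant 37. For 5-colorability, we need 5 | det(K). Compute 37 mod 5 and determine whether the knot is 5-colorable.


Step 1: A knot is p-colorable if and only if p divides its determinant.
Step 2: Compute 37 mod 5.
37 = 7 * 5 + 2
Step 3: 37 mod 5 = 2
Step 4: The knot is 5-colorable: no

2


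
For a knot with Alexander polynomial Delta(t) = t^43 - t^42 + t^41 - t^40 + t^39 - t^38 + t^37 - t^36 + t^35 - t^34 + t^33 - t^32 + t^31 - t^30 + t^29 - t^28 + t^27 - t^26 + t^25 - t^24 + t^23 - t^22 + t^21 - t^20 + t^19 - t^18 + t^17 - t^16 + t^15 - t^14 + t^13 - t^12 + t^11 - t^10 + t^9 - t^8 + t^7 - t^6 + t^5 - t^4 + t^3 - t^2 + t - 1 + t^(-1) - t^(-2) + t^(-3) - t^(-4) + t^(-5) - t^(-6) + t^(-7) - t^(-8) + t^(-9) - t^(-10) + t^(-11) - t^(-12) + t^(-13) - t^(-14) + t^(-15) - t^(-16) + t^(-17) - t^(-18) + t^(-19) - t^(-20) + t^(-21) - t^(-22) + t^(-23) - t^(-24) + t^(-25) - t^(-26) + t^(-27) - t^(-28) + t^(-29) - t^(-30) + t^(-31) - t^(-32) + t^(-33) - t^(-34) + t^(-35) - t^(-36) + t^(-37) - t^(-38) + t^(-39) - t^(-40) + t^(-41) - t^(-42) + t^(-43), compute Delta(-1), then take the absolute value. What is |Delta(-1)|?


Step 1: The polynomial has 87 terms with alternating signs, exponents from 43 down to -43.
Step 2: Substitute t = -1. The i-th term has coefficient (-1)^i and exponent (m-i),
  so its value is (-1)^i * (-1)^(m-i) = (-1)^m = -1 for every i.
Step 3: All 87 terms equal -1, so Delta(-1) = 87 * (-1) = -87
Step 4: |Delta(-1)| = 87

87


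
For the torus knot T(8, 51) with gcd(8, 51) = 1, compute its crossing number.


For a torus knot T(p, q) with gcd(p,q)=1,
the crossing number is min(p*(q-1), q*(p-1)).
p*(q-1) = 8*50 = 400
q*(p-1) = 51*7 = 357
min(400, 357) = 357

357


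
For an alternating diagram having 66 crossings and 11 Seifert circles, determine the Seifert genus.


For alternating knots, g = (c - s + 1)/2.
= (66 - 11 + 1)/2
= 56/2 = 28

28


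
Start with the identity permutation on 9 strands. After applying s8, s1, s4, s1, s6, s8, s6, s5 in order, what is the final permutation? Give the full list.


Starting with identity [1, 2, 3, 4, 5, 6, 7, 8, 9].
Apply generators in sequence:
  After s8: [1, 2, 3, 4, 5, 6, 7, 9, 8]
  After s1: [2, 1, 3, 4, 5, 6, 7, 9, 8]
  After s4: [2, 1, 3, 5, 4, 6, 7, 9, 8]
  After s1: [1, 2, 3, 5, 4, 6, 7, 9, 8]
  After s6: [1, 2, 3, 5, 4, 7, 6, 9, 8]
  After s8: [1, 2, 3, 5, 4, 7, 6, 8, 9]
  After s6: [1, 2, 3, 5, 4, 6, 7, 8, 9]
  After s5: [1, 2, 3, 5, 6, 4, 7, 8, 9]
Final permutation: [1, 2, 3, 5, 6, 4, 7, 8, 9]

[1, 2, 3, 5, 6, 4, 7, 8, 9]


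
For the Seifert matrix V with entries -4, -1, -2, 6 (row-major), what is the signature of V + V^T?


Step 1: V + V^T = [[-8, -3], [-3, 12]]
Step 2: trace = 4, det = -105
Step 3: Discriminant = 4^2 - 4*(-105) = 436
Step 4: Eigenvalues: 12.4403, -8.44031
Step 5: Signature = (# positive eigenvalues) - (# negative eigenvalues) = 0

0


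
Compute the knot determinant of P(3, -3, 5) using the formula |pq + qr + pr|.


Step 1: Compute pq + qr + pr.
pq = 3*(-3) = -9
qr = (-3)*5 = -15
pr = 3*5 = 15
pq + qr + pr = -9 + (-15) + 15 = -9
Step 2: Take absolute value.
det(P(3,-3,5)) = |-9| = 9

9


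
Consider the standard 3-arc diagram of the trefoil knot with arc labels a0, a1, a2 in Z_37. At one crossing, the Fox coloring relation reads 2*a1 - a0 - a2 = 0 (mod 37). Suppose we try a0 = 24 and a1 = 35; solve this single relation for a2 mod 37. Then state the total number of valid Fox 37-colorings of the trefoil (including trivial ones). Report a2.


Step 1: Apply the given crossing relation 2*a1 - a0 - a2 = 0 (mod 37).
  a2 = 2*a1 - a0 mod 37
  a2 = 2*35 - 24 mod 37
  a2 = 70 - 24 mod 37
  a2 = 46 mod 37 = 9
Step 2: The trefoil has determinant 3.
  Number of Fox p-colorings (p prime) is p^2 if p = 3, else p.
  Since 37 does not divide 3, only trivial (constant) colorings exist.
  (So the trial a0 = 24, a1 = 35 with a0 != a1 does NOT extend to a valid coloring of the whole trefoil: the other two crossing relations require 3*(a1 - a0) = 0 (mod 37), which fails.)
  Total colorings = 37
Step 3: a2 = 9, total Fox 37-colorings = 37

9


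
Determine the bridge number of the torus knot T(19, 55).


The bridge number of T(p,q) is min(p,q).
min(19, 55) = 19

19


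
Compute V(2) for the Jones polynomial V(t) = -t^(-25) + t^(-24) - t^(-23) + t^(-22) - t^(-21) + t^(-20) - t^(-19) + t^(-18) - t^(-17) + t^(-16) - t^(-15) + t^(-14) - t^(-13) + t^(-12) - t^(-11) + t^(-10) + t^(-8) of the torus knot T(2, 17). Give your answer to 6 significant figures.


Substituting t = 2 into V(t) = -t^(-25) + t^(-24) - t^(-23) + t^(-22) - t^(-21) + t^(-20) - t^(-19) + t^(-18) - t^(-17) + t^(-16) - t^(-15) + t^(-14) - t^(-13) + t^(-12) - t^(-11) + t^(-10) + t^(-8):
  (-)t^(-25) = -2.98023e-08
  (+)t^(-24) = 5.96046e-08
  (-)t^(-23) = -1.19209e-07
  (+)t^(-22) = 2.38419e-07
  (-)t^(-21) = -4.76837e-07
  (+)t^(-20) = 9.53674e-07
  (-)t^(-19) = -1.90735e-06
  (+)t^(-18) = 3.8147e-06
  (-)t^(-17) = -7.62939e-06
  (+)t^(-16) = 1.52588e-05
  (-)t^(-15) = -3.05176e-05
  (+)t^(-14) = 6.10352e-05
  (-)t^(-13) = -0.00012207
  (+)t^(-12) = 0.000244141
  (-)t^(-11) = -0.000488281
  (+)t^(-10) = 0.000976562
  (+)t^(-8) = 0.00390625
Sum = (-2.98023e-08) + (5.96046e-08) + (-1.19209e-07) + (2.38419e-07) + (-4.76837e-07) + (9.53674e-07) + (-1.90735e-06) + (3.8147e-06) + (-7.62939e-06) + (1.52588e-05) + (-3.05176e-05) + (6.10352e-05) + (-0.00012207) + (0.000244141) + (-0.000488281) + (0.000976562) + (0.00390625)
= 0.004557281733
Rounded to 6 significant figures: 0.00455728

0.00455728


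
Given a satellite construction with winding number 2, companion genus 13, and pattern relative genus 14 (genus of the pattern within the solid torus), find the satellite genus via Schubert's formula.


Schubert: g(satellite) = g_rel(pattern) + |winding| * g(companion),
where g_rel(pattern) is the genus of the pattern relative to the solid torus.
= 14 + 2 * 13
= 14 + 26 = 40

40


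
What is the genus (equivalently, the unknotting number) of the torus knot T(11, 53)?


For a torus knot T(p,q), both the unknotting number and genus equal (p-1)(q-1)/2.
= (11-1)(53-1)/2
= 10*52/2
= 520/2 = 260

260


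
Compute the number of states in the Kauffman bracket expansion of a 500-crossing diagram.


Each crossing contributes 2 choices (A-smoothing or B-smoothing).
Total states = 2^500 = 3273390607896141870013189696827599152216642046043064789483291368096133796404674554883270092325904157150886684127560071009217256545885393053328527589376

3273390607896141870013189696827599152216642046043064789483291368096133796404674554883270092325904157150886684127560071009217256545885393053328527589376


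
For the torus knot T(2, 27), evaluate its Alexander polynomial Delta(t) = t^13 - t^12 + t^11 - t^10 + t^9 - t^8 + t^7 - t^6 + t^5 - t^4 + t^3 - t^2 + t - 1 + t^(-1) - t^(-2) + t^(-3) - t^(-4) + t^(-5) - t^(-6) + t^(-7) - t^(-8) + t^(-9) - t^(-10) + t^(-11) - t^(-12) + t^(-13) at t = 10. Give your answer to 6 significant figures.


Substituting t = 10 into Delta(t) = t^13 - t^12 + t^11 - t^10 + t^9 - t^8 + t^7 - t^6 + t^5 - t^4 + t^3 - t^2 + t - 1 + t^(-1) - t^(-2) + t^(-3) - t^(-4) + t^(-5) - t^(-6) + t^(-7) - t^(-8) + t^(-9) - t^(-10) + t^(-11) - t^(-12) + t^(-13):
Term values: (10000000000000) + (-1000000000000) + (100000000000) + (-10000000000) + (1000000000) + (-100000000) + (10000000) + (-1000000) + (100000) + (-10000) + (1000) + (-100) + (10) + (-1) + (0.1) + (-0.01) + (0.001) + (-0.0001) + (1e-05) + (-1e-06) + (1e-07) + (-1e-08) + (1e-09) + (-1e-10) + (1e-11) + (-1e-12) + (1e-13)
Sum = 9.090909091e+12
Rounded to 6 significant figures: 9.09091e+12

9.09091e+12


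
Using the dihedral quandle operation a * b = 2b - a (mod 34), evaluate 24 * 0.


24 * 0 = 2*0 - 24 mod 34
= 0 - 24 mod 34
= -24 mod 34 = 10

10


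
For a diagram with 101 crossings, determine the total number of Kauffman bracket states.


Each crossing contributes 2 choices (A-smoothing or B-smoothing).
Total states = 2^101 = 2535301200456458802993406410752

2535301200456458802993406410752


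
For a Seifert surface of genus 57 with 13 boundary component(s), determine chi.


chi = 2 - 2g - b
= 2 - 2*57 - 13
= 2 - 114 - 13 = -125

-125


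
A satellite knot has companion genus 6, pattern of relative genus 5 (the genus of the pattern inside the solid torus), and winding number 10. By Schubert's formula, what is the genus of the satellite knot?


Schubert: g(satellite) = g_rel(pattern) + |winding| * g(companion),
where g_rel(pattern) is the genus of the pattern relative to the solid torus.
= 5 + 10 * 6
= 5 + 60 = 65

65


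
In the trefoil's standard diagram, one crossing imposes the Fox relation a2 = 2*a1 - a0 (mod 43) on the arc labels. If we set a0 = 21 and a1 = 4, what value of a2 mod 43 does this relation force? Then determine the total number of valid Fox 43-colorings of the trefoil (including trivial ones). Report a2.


Step 1: Apply the given crossing relation 2*a1 - a0 - a2 = 0 (mod 43).
  a2 = 2*a1 - a0 mod 43
  a2 = 2*4 - 21 mod 43
  a2 = 8 - 21 mod 43
  a2 = -13 mod 43 = 30
Step 2: The trefoil has determinant 3.
  Number of Fox p-colorings (p prime) is p^2 if p = 3, else p.
  Since 43 does not divide 3, only trivial (constant) colorings exist.
  (So the trial a0 = 21, a1 = 4 with a0 != a1 does NOT extend to a valid coloring of the whole trefoil: the other two crossing relations require 3*(a1 - a0) = 0 (mod 43), which fails.)
  Total colorings = 43
Step 3: a2 = 30, total Fox 43-colorings = 43

30


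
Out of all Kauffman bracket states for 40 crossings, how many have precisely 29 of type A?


We choose which 29 of 40 crossings get A-smoothings.
C(40, 29) = 40! / (29! * 11!)
= 2311801440

2311801440


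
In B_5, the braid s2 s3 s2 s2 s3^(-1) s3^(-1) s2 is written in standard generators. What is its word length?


The word length counts the number of generators (including inverses).
Listing each generator: s2, s3, s2, s2, s3^(-1), s3^(-1), s2
There are 7 generators in this braid word.

7


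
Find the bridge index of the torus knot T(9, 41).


The bridge number of T(p,q) is min(p,q).
min(9, 41) = 9

9


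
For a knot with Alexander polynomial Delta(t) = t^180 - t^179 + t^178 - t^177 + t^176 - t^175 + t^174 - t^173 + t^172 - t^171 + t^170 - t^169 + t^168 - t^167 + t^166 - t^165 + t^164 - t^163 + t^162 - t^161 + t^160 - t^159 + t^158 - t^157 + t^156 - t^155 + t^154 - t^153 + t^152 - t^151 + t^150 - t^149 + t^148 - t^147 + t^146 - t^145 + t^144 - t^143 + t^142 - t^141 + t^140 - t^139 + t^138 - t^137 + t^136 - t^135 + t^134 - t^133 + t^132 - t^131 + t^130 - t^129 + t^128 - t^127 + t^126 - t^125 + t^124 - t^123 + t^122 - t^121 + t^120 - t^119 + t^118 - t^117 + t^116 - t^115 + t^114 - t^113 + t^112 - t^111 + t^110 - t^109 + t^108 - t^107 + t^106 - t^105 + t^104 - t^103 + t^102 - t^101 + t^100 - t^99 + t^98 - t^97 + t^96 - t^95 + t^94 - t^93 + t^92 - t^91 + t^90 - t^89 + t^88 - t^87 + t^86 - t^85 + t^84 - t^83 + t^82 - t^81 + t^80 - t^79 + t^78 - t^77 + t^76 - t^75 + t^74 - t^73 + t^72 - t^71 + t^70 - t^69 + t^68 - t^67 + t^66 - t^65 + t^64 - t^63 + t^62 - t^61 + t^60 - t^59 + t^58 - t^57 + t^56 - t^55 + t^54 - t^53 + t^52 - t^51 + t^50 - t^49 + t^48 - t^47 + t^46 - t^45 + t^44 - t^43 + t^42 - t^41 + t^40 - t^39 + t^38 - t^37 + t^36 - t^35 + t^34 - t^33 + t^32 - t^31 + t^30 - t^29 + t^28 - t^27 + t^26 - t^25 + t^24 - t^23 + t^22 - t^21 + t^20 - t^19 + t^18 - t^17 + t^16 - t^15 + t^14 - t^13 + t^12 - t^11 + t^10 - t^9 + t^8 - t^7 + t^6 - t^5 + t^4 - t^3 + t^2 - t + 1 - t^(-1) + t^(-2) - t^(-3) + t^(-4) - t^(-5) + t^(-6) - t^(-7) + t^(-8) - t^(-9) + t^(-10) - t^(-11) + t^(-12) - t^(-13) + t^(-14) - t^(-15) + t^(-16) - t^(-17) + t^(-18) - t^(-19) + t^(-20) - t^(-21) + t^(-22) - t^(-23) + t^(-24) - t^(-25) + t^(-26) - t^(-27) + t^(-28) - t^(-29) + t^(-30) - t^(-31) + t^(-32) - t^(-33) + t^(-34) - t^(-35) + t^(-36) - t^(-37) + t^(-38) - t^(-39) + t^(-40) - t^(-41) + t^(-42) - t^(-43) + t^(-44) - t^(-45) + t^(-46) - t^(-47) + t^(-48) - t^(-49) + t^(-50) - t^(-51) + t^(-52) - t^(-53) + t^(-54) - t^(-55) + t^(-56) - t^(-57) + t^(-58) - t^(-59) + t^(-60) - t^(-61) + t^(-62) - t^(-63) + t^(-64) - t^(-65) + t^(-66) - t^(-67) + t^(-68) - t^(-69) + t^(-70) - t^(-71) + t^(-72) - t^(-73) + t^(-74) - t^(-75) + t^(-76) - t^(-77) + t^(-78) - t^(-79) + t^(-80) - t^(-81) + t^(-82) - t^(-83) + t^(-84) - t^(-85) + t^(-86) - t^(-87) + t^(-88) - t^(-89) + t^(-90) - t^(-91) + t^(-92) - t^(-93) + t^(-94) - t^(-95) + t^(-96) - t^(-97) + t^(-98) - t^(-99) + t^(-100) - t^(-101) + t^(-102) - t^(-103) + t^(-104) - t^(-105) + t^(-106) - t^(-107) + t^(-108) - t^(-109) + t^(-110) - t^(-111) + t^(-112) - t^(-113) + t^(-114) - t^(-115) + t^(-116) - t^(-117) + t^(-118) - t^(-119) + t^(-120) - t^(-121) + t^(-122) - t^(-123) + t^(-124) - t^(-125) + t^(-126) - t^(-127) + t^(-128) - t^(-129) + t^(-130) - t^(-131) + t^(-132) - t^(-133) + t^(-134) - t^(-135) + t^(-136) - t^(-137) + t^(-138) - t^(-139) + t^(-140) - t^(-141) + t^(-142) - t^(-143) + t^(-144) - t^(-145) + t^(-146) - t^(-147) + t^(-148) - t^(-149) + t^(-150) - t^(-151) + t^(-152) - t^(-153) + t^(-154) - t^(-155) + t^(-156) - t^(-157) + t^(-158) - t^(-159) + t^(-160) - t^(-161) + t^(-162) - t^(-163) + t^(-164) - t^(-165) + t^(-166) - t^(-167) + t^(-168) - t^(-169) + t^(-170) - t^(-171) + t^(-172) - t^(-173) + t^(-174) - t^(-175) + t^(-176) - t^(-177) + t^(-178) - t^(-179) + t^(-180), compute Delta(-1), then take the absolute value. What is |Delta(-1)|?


Step 1: The polynomial has 361 terms with alternating signs, exponents from 180 down to -180.
Step 2: Substitute t = -1. The i-th term has coefficient (-1)^i and exponent (m-i),
  so its value is (-1)^i * (-1)^(m-i) = (-1)^m = 1 for every i.
Step 3: All 361 terms equal 1, so Delta(-1) = 361 * (1) = 361
Step 4: |Delta(-1)| = 361

361


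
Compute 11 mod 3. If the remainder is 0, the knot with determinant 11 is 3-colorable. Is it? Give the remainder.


Step 1: A knot is p-colorable if and only if p divides its determinant.
Step 2: Compute 11 mod 3.
11 = 3 * 3 + 2
Step 3: 11 mod 3 = 2
Step 4: The knot is 3-colorable: no

2


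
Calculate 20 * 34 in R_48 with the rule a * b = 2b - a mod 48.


20 * 34 = 2*34 - 20 mod 48
= 68 - 20 mod 48
= 48 mod 48 = 0

0


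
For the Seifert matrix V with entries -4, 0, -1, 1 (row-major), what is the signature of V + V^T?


Step 1: V + V^T = [[-8, -1], [-1, 2]]
Step 2: trace = -6, det = -17
Step 3: Discriminant = (-6)^2 - 4*(-17) = 104
Step 4: Eigenvalues: 2.09902, -8.09902
Step 5: Signature = (# positive eigenvalues) - (# negative eigenvalues) = 0

0


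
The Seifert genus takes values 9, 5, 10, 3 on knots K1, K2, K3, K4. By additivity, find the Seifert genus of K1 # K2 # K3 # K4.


The Seifert genus is additive under connected sum.
Seifert genus(K1 # K2 # K3 # K4) = (9) + (5) + (10) + (3)
= 27

27


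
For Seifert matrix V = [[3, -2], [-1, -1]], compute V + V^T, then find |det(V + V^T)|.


Step 1: Form V + V^T where V = [[3, -2], [-1, -1]]
  V^T = [[3, -1], [-2, -1]]
  V + V^T = [[6, -3], [-3, -2]]
Step 2: det(V + V^T) = 6*(-2) - (-3)*(-3)
  = -12 - 9 = -21
Step 3: Knot determinant = |det(V + V^T)| = |-21| = 21

21


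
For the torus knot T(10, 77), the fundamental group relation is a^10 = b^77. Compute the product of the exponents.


The relation is a^10 = b^77.
Product of exponents = 10 * 77
= 770

770


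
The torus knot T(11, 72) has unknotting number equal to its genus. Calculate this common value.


For a torus knot T(p,q), both the unknotting number and genus equal (p-1)(q-1)/2.
= (11-1)(72-1)/2
= 10*71/2
= 710/2 = 355

355


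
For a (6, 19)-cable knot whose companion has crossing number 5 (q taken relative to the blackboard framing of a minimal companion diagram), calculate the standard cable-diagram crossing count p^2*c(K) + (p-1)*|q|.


Step 1: Each of the c(K) crossings of the companion diagram becomes p*p = p^2 crossings among the p parallel strands, and each of the |q| twists s_1 s_2 ... s_(p-1) adds (p-1) crossings.
  Crossings = p^2 * c(K) + (p-1)*|q|
Step 2: = 6^2 * 5 + (6-1)*19
Step 3: = 36*5 + 5*19
Step 4: = 180 + 95 = 275

275


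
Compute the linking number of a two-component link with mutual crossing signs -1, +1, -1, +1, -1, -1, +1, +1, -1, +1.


Step 1: Count positive crossings: 5
Step 2: Count negative crossings: 5
Step 3: Sum of signs = 5 - 5 = 0
Step 4: Linking number = sum/2 = 0/2 = 0

0


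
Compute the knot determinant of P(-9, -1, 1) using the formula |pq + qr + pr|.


Step 1: Compute pq + qr + pr.
pq = (-9)*(-1) = 9
qr = (-1)*1 = -1
pr = (-9)*1 = -9
pq + qr + pr = 9 + (-1) + (-9) = -1
Step 2: Take absolute value.
det(P(-9,-1,1)) = |-1| = 1

1


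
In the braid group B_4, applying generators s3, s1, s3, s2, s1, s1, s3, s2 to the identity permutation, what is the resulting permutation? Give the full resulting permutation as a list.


Starting with identity [1, 2, 3, 4].
Apply generators in sequence:
  After s3: [1, 2, 4, 3]
  After s1: [2, 1, 4, 3]
  After s3: [2, 1, 3, 4]
  After s2: [2, 3, 1, 4]
  After s1: [3, 2, 1, 4]
  After s1: [2, 3, 1, 4]
  After s3: [2, 3, 4, 1]
  After s2: [2, 4, 3, 1]
Final permutation: [2, 4, 3, 1]

[2, 4, 3, 1]


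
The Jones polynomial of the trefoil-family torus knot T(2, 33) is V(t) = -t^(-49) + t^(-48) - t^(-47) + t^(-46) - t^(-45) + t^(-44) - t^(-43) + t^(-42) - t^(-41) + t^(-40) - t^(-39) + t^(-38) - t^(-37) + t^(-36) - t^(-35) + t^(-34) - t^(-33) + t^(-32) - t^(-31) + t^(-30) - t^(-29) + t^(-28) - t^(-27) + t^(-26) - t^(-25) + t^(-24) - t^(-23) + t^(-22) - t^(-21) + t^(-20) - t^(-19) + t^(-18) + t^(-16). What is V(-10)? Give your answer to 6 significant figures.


Substituting t = -10 into V(t) = -t^(-49) + t^(-48) - t^(-47) + t^(-46) - t^(-45) + t^(-44) - t^(-43) + t^(-42) - t^(-41) + t^(-40) - t^(-39) + t^(-38) - t^(-37) + t^(-36) - t^(-35) + t^(-34) - t^(-33) + t^(-32) - t^(-31) + t^(-30) - t^(-29) + t^(-28) - t^(-27) + t^(-26) - t^(-25) + t^(-24) - t^(-23) + t^(-22) - t^(-21) + t^(-20) - t^(-19) + t^(-18) + t^(-16):
  (-)t^(-49) = 1e-49
  (+)t^(-48) = 1e-48
  (-)t^(-47) = 1e-47
  (+)t^(-46) = 1e-46
  (-)t^(-45) = 1e-45
  (+)t^(-44) = 1e-44
  (-)t^(-43) = 1e-43
  (+)t^(-42) = 1e-42
  (-)t^(-41) = 1e-41
  (+)t^(-40) = 1e-40
  (-)t^(-39) = 1e-39
  (+)t^(-38) = 1e-38
  (-)t^(-37) = 1e-37
  (+)t^(-36) = 1e-36
  (-)t^(-35) = 1e-35
  (+)t^(-34) = 1e-34
  (-)t^(-33) = 1e-33
  (+)t^(-32) = 1e-32
  (-)t^(-31) = 1e-31
  (+)t^(-30) = 1e-30
  (-)t^(-29) = 1e-29
  (+)t^(-28) = 1e-28
  (-)t^(-27) = 1e-27
  (+)t^(-26) = 1e-26
  (-)t^(-25) = 1e-25
  (+)t^(-24) = 1e-24
  (-)t^(-23) = 1e-23
  (+)t^(-22) = 1e-22
  (-)t^(-21) = 1e-21
  (+)t^(-20) = 1e-20
  (-)t^(-19) = 1e-19
  (+)t^(-18) = 1e-18
  (+)t^(-16) = 1e-16
Sum = (1e-49) + (1e-48) + (1e-47) + (1e-46) + (1e-45) + (1e-44) + (1e-43) + (1e-42) + (1e-41) + (1e-40) + (1e-39) + (1e-38) + (1e-37) + (1e-36) + (1e-35) + (1e-34) + (1e-33) + (1e-32) + (1e-31) + (1e-30) + (1e-29) + (1e-28) + (1e-27) + (1e-26) + (1e-25) + (1e-24) + (1e-23) + (1e-22) + (1e-21) + (1e-20) + (1e-19) + (1e-18) + (1e-16)
= 1.011111111e-16
Rounded to 6 significant figures: 1.01111e-16

1.01111e-16


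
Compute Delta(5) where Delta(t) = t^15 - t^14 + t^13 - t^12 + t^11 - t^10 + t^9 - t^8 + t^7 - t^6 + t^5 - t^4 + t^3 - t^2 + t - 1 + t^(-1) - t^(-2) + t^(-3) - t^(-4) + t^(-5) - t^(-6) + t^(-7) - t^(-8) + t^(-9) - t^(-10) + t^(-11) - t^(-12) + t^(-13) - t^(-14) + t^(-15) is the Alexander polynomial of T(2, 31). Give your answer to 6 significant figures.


Substituting t = 5 into Delta(t) = t^15 - t^14 + t^13 - t^12 + t^11 - t^10 + t^9 - t^8 + t^7 - t^6 + t^5 - t^4 + t^3 - t^2 + t - 1 + t^(-1) - t^(-2) + t^(-3) - t^(-4) + t^(-5) - t^(-6) + t^(-7) - t^(-8) + t^(-9) - t^(-10) + t^(-11) - t^(-12) + t^(-13) - t^(-14) + t^(-15):
Term values: (30517578125) + (-6103515625) + (1220703125) + (-244140625) + (48828125) + (-9765625) + (1953125) + (-390625) + (78125) + (-15625) + (3125) + (-625) + (125) + (-25) + (5) + (-1) + (0.2) + (-0.04) + (0.008) + (-0.0016) + (0.00032) + (-6.4e-05) + (1.28e-05) + (-2.56e-06) + (5.12e-07) + (-1.024e-07) + (2.048e-08) + (-4.096e-09) + (8.192e-10) + (-1.6384e-10) + (3.2768e-11)
Sum = 2.54313151e+10
Rounded to 6 significant figures: 2.54313e+10

2.54313e+10


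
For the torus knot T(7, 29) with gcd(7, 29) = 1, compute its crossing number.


For a torus knot T(p, q) with gcd(p,q)=1,
the crossing number is min(p*(q-1), q*(p-1)).
p*(q-1) = 7*28 = 196
q*(p-1) = 29*6 = 174
min(196, 174) = 174

174


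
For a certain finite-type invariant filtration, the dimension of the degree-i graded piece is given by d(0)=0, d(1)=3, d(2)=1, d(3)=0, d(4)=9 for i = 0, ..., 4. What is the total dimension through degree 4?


Total dimension = d(0) + d(1) + ... + d(4)
= 0 + 3 + 1 + 0 + 9
= 13

13


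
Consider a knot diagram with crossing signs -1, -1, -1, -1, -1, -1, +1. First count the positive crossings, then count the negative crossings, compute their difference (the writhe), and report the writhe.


Step 1: Count positive crossings (+1).
Positive crossings: 1
Step 2: Count negative crossings (-1).
Negative crossings: 6
Step 3: Writhe = (positive) - (negative)
w = 1 - 6 = -5
Step 4: |w| = 5, and w is negative

-5


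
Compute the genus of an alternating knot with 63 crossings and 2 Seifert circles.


For alternating knots, g = (c - s + 1)/2.
= (63 - 2 + 1)/2
= 62/2 = 31

31


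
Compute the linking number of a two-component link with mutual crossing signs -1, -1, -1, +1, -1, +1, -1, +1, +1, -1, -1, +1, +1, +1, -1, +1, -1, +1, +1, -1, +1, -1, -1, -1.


Step 1: Count positive crossings: 11
Step 2: Count negative crossings: 13
Step 3: Sum of signs = 11 - 13 = -2
Step 4: Linking number = sum/2 = -2/2 = -1

-1


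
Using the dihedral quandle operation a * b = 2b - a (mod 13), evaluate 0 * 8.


0 * 8 = 2*8 - 0 mod 13
= 16 - 0 mod 13
= 16 mod 13 = 3

3


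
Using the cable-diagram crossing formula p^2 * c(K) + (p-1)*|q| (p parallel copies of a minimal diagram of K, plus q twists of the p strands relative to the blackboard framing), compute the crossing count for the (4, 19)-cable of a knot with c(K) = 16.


Step 1: Each of the c(K) crossings of the companion diagram becomes p*p = p^2 crossings among the p parallel strands, and each of the |q| twists s_1 s_2 ... s_(p-1) adds (p-1) crossings.
  Crossings = p^2 * c(K) + (p-1)*|q|
Step 2: = 4^2 * 16 + (4-1)*19
Step 3: = 16*16 + 3*19
Step 4: = 256 + 57 = 313

313


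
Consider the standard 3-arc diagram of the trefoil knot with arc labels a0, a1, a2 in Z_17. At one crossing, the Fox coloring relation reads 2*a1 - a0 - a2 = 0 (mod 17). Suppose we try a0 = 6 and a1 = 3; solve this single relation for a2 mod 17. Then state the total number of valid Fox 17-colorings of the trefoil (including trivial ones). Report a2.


Step 1: Apply the given crossing relation 2*a1 - a0 - a2 = 0 (mod 17).
  a2 = 2*a1 - a0 mod 17
  a2 = 2*3 - 6 mod 17
  a2 = 6 - 6 mod 17
  a2 = 0 mod 17 = 0
Step 2: The trefoil has determinant 3.
  Number of Fox p-colorings (p prime) is p^2 if p = 3, else p.
  Since 17 does not divide 3, only trivial (constant) colorings exist.
  (So the trial a0 = 6, a1 = 3 with a0 != a1 does NOT extend to a valid coloring of the whole trefoil: the other two crossing relations require 3*(a1 - a0) = 0 (mod 17), which fails.)
  Total colorings = 17
Step 3: a2 = 0, total Fox 17-colorings = 17

0


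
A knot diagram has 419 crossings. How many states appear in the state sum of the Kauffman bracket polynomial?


Each crossing contributes 2 choices (A-smoothing or B-smoothing).
Total states = 2^419 = 1353842624082429130653522550851115089568572790710847937094960732721983060451965636249987502980536903367866802227247837807116288

1353842624082429130653522550851115089568572790710847937094960732721983060451965636249987502980536903367866802227247837807116288


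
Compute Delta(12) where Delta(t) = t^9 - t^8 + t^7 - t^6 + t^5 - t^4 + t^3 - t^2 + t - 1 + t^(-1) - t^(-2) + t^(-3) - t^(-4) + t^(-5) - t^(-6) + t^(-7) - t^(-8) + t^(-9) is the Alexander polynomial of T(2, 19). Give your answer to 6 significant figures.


Substituting t = 12 into Delta(t) = t^9 - t^8 + t^7 - t^6 + t^5 - t^4 + t^3 - t^2 + t - 1 + t^(-1) - t^(-2) + t^(-3) - t^(-4) + t^(-5) - t^(-6) + t^(-7) - t^(-8) + t^(-9):
Term values: (5159780352) + (-429981696) + (35831808) + (-2985984) + (248832) + (-20736) + (1728) + (-144) + (12) + (-1) + (0.0833333) + (-0.00694444) + (0.000578704) + (-4.82253e-05) + (4.01878e-06) + (-3.34898e-07) + (2.79082e-08) + (-2.32568e-09) + (1.93807e-10)
Sum = 4762874171
Rounded to 6 significant figures: 4.76287e+09

4.76287e+09


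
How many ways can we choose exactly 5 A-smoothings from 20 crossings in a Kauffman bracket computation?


We choose which 5 of 20 crossings get A-smoothings.
C(20, 5) = 20! / (5! * 15!)
= 15504

15504


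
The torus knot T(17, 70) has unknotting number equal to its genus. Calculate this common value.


For a torus knot T(p,q), both the unknotting number and genus equal (p-1)(q-1)/2.
= (17-1)(70-1)/2
= 16*69/2
= 1104/2 = 552

552


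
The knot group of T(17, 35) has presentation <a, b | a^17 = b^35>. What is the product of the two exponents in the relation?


The relation is a^17 = b^35.
Product of exponents = 17 * 35
= 595

595


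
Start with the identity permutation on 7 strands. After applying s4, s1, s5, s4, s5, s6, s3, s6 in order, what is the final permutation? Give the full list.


Starting with identity [1, 2, 3, 4, 5, 6, 7].
Apply generators in sequence:
  After s4: [1, 2, 3, 5, 4, 6, 7]
  After s1: [2, 1, 3, 5, 4, 6, 7]
  After s5: [2, 1, 3, 5, 6, 4, 7]
  After s4: [2, 1, 3, 6, 5, 4, 7]
  After s5: [2, 1, 3, 6, 4, 5, 7]
  After s6: [2, 1, 3, 6, 4, 7, 5]
  After s3: [2, 1, 6, 3, 4, 7, 5]
  After s6: [2, 1, 6, 3, 4, 5, 7]
Final permutation: [2, 1, 6, 3, 4, 5, 7]

[2, 1, 6, 3, 4, 5, 7]


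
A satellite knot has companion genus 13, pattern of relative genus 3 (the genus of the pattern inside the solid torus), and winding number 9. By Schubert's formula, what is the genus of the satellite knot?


Schubert: g(satellite) = g_rel(pattern) + |winding| * g(companion),
where g_rel(pattern) is the genus of the pattern relative to the solid torus.
= 3 + 9 * 13
= 3 + 117 = 120

120


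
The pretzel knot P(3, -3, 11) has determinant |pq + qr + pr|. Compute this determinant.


Step 1: Compute pq + qr + pr.
pq = 3*(-3) = -9
qr = (-3)*11 = -33
pr = 3*11 = 33
pq + qr + pr = -9 + (-33) + 33 = -9
Step 2: Take absolute value.
det(P(3,-3,11)) = |-9| = 9

9


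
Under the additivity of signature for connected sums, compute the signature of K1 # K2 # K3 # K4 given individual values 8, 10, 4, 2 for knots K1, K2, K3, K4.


The signature is additive under connected sum.
signature(K1 # K2 # K3 # K4) = (8) + (10) + (4) + (2)
= 24

24


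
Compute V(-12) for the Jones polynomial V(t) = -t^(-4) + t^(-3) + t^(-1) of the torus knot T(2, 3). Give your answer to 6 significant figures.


Substituting t = -12 into V(t) = -t^(-4) + t^(-3) + t^(-1):
  (-)t^(-4) = -4.82253e-05
  (+)t^(-3) = -0.000578704
  (+)t^(-1) = -0.0833333
Sum = (-4.82253e-05) + (-0.000578704) + (-0.0833333)
= -0.08396026235
Rounded to 6 significant figures: -0.0839603

-0.0839603


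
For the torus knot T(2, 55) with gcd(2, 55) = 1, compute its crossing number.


For a torus knot T(p, q) with gcd(p,q)=1,
the crossing number is min(p*(q-1), q*(p-1)).
p*(q-1) = 2*54 = 108
q*(p-1) = 55*1 = 55
min(108, 55) = 55

55


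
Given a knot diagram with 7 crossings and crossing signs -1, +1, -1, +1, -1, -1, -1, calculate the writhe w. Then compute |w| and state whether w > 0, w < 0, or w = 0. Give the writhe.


Step 1: Count positive crossings (+1).
Positive crossings: 2
Step 2: Count negative crossings (-1).
Negative crossings: 5
Step 3: Writhe = (positive) - (negative)
w = 2 - 5 = -3
Step 4: |w| = 3, and w is negative

-3


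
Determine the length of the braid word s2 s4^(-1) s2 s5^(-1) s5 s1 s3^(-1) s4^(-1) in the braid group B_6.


The word length counts the number of generators (including inverses).
Listing each generator: s2, s4^(-1), s2, s5^(-1), s5, s1, s3^(-1), s4^(-1)
There are 8 generators in this braid word.

8


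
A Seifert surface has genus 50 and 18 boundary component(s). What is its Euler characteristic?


chi = 2 - 2g - b
= 2 - 2*50 - 18
= 2 - 100 - 18 = -116

-116


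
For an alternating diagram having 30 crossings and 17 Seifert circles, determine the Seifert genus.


For alternating knots, g = (c - s + 1)/2.
= (30 - 17 + 1)/2
= 14/2 = 7

7


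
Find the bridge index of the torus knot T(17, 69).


The bridge number of T(p,q) is min(p,q).
min(17, 69) = 17

17


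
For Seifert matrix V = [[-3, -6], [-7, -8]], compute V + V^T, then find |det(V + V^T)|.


Step 1: Form V + V^T where V = [[-3, -6], [-7, -8]]
  V^T = [[-3, -7], [-6, -8]]
  V + V^T = [[-6, -13], [-13, -16]]
Step 2: det(V + V^T) = (-6)*(-16) - (-13)*(-13)
  = 96 - 169 = -73
Step 3: Knot determinant = |det(V + V^T)| = |-73| = 73

73


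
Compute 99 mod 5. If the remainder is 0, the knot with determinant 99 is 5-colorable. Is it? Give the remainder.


Step 1: A knot is p-colorable if and only if p divides its determinant.
Step 2: Compute 99 mod 5.
99 = 19 * 5 + 4
Step 3: 99 mod 5 = 4
Step 4: The knot is 5-colorable: no

4


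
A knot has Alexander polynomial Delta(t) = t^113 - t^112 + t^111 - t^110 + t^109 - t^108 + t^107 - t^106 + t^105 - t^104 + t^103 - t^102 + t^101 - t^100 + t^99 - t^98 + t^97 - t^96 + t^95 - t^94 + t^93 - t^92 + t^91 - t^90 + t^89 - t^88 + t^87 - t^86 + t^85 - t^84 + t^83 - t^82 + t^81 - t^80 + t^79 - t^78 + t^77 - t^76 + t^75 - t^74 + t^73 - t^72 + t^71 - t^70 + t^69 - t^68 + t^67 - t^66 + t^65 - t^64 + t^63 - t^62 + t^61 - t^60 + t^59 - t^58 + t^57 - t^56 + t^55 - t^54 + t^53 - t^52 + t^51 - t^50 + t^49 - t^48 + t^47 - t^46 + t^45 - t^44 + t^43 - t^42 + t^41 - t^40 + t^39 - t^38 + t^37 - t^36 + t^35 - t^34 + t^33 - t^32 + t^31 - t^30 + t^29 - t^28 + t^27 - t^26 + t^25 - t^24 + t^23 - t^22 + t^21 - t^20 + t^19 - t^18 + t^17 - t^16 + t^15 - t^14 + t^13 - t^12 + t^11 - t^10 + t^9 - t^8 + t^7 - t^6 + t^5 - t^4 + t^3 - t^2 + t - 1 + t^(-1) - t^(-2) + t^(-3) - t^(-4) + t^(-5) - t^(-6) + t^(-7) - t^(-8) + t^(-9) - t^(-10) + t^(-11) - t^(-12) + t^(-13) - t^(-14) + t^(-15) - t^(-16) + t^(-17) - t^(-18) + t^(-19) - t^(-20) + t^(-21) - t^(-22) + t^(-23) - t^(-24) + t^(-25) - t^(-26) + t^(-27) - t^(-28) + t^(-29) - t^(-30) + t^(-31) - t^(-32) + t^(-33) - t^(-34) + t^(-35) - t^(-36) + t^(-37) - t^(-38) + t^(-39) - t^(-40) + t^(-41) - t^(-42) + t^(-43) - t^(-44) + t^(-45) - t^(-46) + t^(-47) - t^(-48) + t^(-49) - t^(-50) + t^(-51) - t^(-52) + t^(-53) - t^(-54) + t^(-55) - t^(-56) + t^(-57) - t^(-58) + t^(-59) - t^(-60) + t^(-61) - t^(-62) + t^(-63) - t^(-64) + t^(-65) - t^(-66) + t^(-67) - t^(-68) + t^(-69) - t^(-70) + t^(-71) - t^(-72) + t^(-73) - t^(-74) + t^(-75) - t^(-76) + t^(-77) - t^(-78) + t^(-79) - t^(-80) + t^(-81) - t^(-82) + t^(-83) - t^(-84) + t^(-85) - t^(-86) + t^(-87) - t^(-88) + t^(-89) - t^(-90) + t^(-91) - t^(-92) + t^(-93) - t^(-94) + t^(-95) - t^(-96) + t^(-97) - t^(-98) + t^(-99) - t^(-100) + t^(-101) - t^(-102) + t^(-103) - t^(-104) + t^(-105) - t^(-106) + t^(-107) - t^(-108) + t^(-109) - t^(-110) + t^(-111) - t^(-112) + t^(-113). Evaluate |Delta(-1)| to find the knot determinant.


Step 1: The polynomial has 227 terms with alternating signs, exponents from 113 down to -113.
Step 2: Substitute t = -1. The i-th term has coefficient (-1)^i and exponent (m-i),
  so its value is (-1)^i * (-1)^(m-i) = (-1)^m = -1 for every i.
Step 3: All 227 terms equal -1, so Delta(-1) = 227 * (-1) = -227
Step 4: |Delta(-1)| = 227

227


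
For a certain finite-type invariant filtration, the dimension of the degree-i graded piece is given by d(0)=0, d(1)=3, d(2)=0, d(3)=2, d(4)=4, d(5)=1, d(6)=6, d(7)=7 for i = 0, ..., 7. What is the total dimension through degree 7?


Total dimension = d(0) + d(1) + ... + d(7)
= 0 + 3 + 0 + 2 + 4 + 1 + 6 + 7
= 23

23


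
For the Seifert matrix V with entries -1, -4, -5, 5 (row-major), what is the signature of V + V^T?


Step 1: V + V^T = [[-2, -9], [-9, 10]]
Step 2: trace = 8, det = -101
Step 3: Discriminant = 8^2 - 4*(-101) = 468
Step 4: Eigenvalues: 14.8167, -6.81665
Step 5: Signature = (# positive eigenvalues) - (# negative eigenvalues) = 0

0


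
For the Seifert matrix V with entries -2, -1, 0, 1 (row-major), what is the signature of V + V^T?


Step 1: V + V^T = [[-4, -1], [-1, 2]]
Step 2: trace = -2, det = -9
Step 3: Discriminant = (-2)^2 - 4*(-9) = 40
Step 4: Eigenvalues: 2.16228, -4.16228
Step 5: Signature = (# positive eigenvalues) - (# negative eigenvalues) = 0

0


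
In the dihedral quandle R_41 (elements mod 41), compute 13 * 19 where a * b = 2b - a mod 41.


13 * 19 = 2*19 - 13 mod 41
= 38 - 13 mod 41
= 25 mod 41 = 25

25


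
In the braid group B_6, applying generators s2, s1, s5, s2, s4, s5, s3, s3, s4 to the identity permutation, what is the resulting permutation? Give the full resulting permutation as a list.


Starting with identity [1, 2, 3, 4, 5, 6].
Apply generators in sequence:
  After s2: [1, 3, 2, 4, 5, 6]
  After s1: [3, 1, 2, 4, 5, 6]
  After s5: [3, 1, 2, 4, 6, 5]
  After s2: [3, 2, 1, 4, 6, 5]
  After s4: [3, 2, 1, 6, 4, 5]
  After s5: [3, 2, 1, 6, 5, 4]
  After s3: [3, 2, 6, 1, 5, 4]
  After s3: [3, 2, 1, 6, 5, 4]
  After s4: [3, 2, 1, 5, 6, 4]
Final permutation: [3, 2, 1, 5, 6, 4]

[3, 2, 1, 5, 6, 4]


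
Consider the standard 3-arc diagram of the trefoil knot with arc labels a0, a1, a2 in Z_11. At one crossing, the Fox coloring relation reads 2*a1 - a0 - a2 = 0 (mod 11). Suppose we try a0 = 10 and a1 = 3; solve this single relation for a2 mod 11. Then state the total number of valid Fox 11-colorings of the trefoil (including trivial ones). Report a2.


Step 1: Apply the given crossing relation 2*a1 - a0 - a2 = 0 (mod 11).
  a2 = 2*a1 - a0 mod 11
  a2 = 2*3 - 10 mod 11
  a2 = 6 - 10 mod 11
  a2 = -4 mod 11 = 7
Step 2: The trefoil has determinant 3.
  Number of Fox p-colorings (p prime) is p^2 if p = 3, else p.
  Since 11 does not divide 3, only trivial (constant) colorings exist.
  (So the trial a0 = 10, a1 = 3 with a0 != a1 does NOT extend to a valid coloring of the whole trefoil: the other two crossing relations require 3*(a1 - a0) = 0 (mod 11), which fails.)
  Total colorings = 11
Step 3: a2 = 7, total Fox 11-colorings = 11

7


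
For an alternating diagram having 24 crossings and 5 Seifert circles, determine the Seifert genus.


For alternating knots, g = (c - s + 1)/2.
= (24 - 5 + 1)/2
= 20/2 = 10

10


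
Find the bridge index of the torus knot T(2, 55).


The bridge number of T(p,q) is min(p,q).
min(2, 55) = 2

2


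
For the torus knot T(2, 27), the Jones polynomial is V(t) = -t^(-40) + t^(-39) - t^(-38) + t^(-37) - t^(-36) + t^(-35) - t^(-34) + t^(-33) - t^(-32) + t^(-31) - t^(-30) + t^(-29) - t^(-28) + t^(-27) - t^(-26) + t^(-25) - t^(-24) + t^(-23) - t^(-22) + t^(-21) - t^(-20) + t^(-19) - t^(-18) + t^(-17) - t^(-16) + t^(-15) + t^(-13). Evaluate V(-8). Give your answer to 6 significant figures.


Substituting t = -8 into V(t) = -t^(-40) + t^(-39) - t^(-38) + t^(-37) - t^(-36) + t^(-35) - t^(-34) + t^(-33) - t^(-32) + t^(-31) - t^(-30) + t^(-29) - t^(-28) + t^(-27) - t^(-26) + t^(-25) - t^(-24) + t^(-23) - t^(-22) + t^(-21) - t^(-20) + t^(-19) - t^(-18) + t^(-17) - t^(-16) + t^(-15) + t^(-13):
  (-)t^(-40) = -7.52316e-37
  (+)t^(-39) = -6.01853e-36
  (-)t^(-38) = -4.81482e-35
  (+)t^(-37) = -3.85186e-34
  (-)t^(-36) = -3.08149e-33
  (+)t^(-35) = -2.46519e-32
  (-)t^(-34) = -1.97215e-31
  (+)t^(-33) = -1.57772e-30
  (-)t^(-32) = -1.26218e-29
  (+)t^(-31) = -1.00974e-28
  (-)t^(-30) = -8.07794e-28
  (+)t^(-29) = -6.46235e-27
  (-)t^(-28) = -5.16988e-26
  (+)t^(-27) = -4.1359e-25
  (-)t^(-26) = -3.30872e-24
  (+)t^(-25) = -2.64698e-23
  (-)t^(-24) = -2.11758e-22
  (+)t^(-23) = -1.69407e-21
  (-)t^(-22) = -1.35525e-20
  (+)t^(-21) = -1.0842e-19
  (-)t^(-20) = -8.67362e-19
  (+)t^(-19) = -6.93889e-18
  (-)t^(-18) = -5.55112e-17
  (+)t^(-17) = -4.44089e-16
  (-)t^(-16) = -3.55271e-15
  (+)t^(-15) = -2.84217e-14
  (+)t^(-13) = -1.81899e-12
Sum = (-7.52316e-37) + (-6.01853e-36) + (-4.81482e-35) + (-3.85186e-34) + (-3.08149e-33) + (-2.46519e-32) + (-1.97215e-31) + (-1.57772e-30) + (-1.26218e-29) + (-1.00974e-28) + (-8.07794e-28) + (-6.46235e-27) + (-5.16988e-26) + (-4.1359e-25) + (-3.30872e-24) + (-2.64698e-23) + (-2.11758e-22) + (-1.69407e-21) + (-1.35525e-20) + (-1.0842e-19) + (-8.67362e-19) + (-6.93889e-18) + (-5.55112e-17) + (-4.44089e-16) + (-3.55271e-15) + (-2.84217e-14) + (-1.81899e-12)
= -1.851471357e-12
Rounded to 6 significant figures: -1.85147e-12

-1.85147e-12
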